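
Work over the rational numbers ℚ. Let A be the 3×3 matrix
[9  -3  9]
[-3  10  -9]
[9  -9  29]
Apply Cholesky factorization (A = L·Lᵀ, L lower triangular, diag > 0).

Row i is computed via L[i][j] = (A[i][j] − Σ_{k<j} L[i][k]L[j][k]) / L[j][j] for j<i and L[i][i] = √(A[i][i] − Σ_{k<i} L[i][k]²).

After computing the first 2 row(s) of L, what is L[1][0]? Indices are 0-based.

L[1][0] = -1

Step 1: L[0][0] = √(9) = 3.
  L[1][0] = (-3) / L[0][0] = -1.
Step 2: L[1][1] = √(9) = 3.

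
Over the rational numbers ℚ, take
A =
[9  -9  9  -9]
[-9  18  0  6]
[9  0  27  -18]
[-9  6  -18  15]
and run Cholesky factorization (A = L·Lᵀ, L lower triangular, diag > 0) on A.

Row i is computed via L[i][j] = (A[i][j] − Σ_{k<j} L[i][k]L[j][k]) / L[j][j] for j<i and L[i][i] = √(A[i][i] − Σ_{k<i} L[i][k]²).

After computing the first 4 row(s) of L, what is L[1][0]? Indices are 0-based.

Step 1: L[0][0] = √(9) = 3.
  L[1][0] = (-9) / L[0][0] = -3.
Step 2: L[1][1] = √(9) = 3.
  L[2][0] = (9) / L[0][0] = 3.
  L[2][1] = (9) / L[1][1] = 3.
Step 3: L[2][2] = √(9) = 3.
  L[3][0] = (-9) / L[0][0] = -3.
  L[3][1] = (-3) / L[1][1] = -1.
  L[3][2] = (-6) / L[2][2] = -2.
Step 4: L[3][3] = √(1) = 1.

L[1][0] = -3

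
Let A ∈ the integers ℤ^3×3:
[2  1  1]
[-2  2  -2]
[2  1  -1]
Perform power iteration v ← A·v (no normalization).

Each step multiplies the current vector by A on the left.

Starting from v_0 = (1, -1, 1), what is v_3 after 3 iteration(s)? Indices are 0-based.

v_0 = (1, -1, 1).
v_1 = A·v_0 = (2, -6, 0).
v_2 = A·v_1 = (-2, -16, -2).
v_3 = A·v_2 = (-22, -24, -18).

v_3 = (-22, -24, -18)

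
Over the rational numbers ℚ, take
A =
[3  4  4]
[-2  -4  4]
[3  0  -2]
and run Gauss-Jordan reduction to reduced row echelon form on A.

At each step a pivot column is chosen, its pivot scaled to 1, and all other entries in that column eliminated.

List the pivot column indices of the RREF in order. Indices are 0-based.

step 1: normalize row 0 (÷3) = (1, 4/3, 4/3)
  row 1: subtract -2×row0 = (0, -4/3, 20/3)
  row 2: subtract 3×row0 = (0, -4, -6)
step 2: normalize row 1 (÷-4/3) = (0, 1, -5)
  row 0: subtract 4/3×row1 = (1, 0, 8)
  row 2: subtract -4×row1 = (0, 0, -26)
step 3: normalize row 2 (÷-26) = (0, 0, 1)
  row 0: subtract 8×row2 = (1, 0, 0)
  row 1: subtract -5×row2 = (0, 1, 0)

pivot columns: 0, 1, 2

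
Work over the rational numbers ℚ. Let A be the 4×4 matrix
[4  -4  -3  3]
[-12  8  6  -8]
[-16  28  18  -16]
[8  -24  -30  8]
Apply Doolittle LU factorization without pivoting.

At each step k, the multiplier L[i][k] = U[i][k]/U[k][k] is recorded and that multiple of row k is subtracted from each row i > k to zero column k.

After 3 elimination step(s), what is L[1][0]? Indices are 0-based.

[col 0] pivot 4
  R1 -= -3*R0 → (0, -4, -3, 1)  (L[1][0] := -3)
  R2 -= -4*R0 → (0, 12, 6, -4)  (L[2][0] := -4)
  R3 -= 2*R0 → (0, -16, -24, 2)  (L[3][0] := 2)
[col 1] pivot -4
  R2 -= -3*R1 → (0, 0, -3, -1)  (L[2][1] := -3)
  R3 -= 4*R1 → (0, 0, -12, -2)  (L[3][1] := 4)
[col 2] pivot -3
  R3 -= 4*R2 → (0, 0, 0, 2)  (L[3][2] := 4)

L[1][0] = -3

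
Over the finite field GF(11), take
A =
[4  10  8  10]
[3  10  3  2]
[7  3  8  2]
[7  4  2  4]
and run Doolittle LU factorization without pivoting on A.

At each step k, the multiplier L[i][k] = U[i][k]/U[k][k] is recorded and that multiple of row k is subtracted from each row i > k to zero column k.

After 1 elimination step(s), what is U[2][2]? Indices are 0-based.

U[2][2] = 5

k=0: U[0][0]=4
  eliminate (1,0): mult=9, new row 1: (0, 8, 8, 0); set L[1][0]=9
  eliminate (2,0): mult=10, new row 2: (0, 2, 5, 1); set L[2][0]=10
  eliminate (3,0): mult=10, new row 3: (0, 3, 10, 3); set L[3][0]=10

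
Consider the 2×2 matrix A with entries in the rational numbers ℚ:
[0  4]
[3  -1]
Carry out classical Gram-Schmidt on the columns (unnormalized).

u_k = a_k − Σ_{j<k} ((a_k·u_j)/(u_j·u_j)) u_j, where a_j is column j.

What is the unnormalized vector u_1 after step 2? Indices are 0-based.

u_1 = (4, 0)

Step 1: u_0 = a_0 = (0, 3).
Step 2: u_1 = a_1 − (-1/3)·u_0 = (4, 0).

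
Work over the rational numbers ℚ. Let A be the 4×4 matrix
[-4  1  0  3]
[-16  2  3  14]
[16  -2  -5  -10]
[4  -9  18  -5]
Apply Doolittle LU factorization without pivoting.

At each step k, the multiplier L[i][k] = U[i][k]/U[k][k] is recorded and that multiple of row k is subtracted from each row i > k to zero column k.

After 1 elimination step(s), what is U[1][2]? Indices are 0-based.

U[1][2] = 3

Step 1: pivot at (0,0) is -4.
  row1 ← row1 − (4)·row0  ⇒  L[1][0]=4, U row1=(0, -2, 3, 2)
  row2 ← row2 − (-4)·row0  ⇒  L[2][0]=-4, U row2=(0, 2, -5, 2)
  row3 ← row3 − (-1)·row0  ⇒  L[3][0]=-1, U row3=(0, -8, 18, -2)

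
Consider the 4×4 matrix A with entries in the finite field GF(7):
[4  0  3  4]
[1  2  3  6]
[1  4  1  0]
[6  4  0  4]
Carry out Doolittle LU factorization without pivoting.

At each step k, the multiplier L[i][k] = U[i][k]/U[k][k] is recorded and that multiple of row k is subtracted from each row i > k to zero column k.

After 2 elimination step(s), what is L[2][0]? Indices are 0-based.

L[2][0] = 2

k=0: U[0][0]=4
  eliminate (1,0): mult=2, new row 1: (0, 2, 4, 5); set L[1][0]=2
  eliminate (2,0): mult=2, new row 2: (0, 4, 2, 6); set L[2][0]=2
  eliminate (3,0): mult=5, new row 3: (0, 4, 6, 5); set L[3][0]=5
k=1: U[1][1]=2
  eliminate (2,1): mult=2, new row 2: (0, 0, 1, 3); set L[2][1]=2
  eliminate (3,1): mult=2, new row 3: (0, 0, 5, 2); set L[3][1]=2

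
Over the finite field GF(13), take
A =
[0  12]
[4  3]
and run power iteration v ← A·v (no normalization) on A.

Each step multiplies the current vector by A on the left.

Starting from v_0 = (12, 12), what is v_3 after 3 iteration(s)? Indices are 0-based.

v_0 = (12, 12).
v_1 = A·v_0 = (1, 6).
v_2 = A·v_1 = (7, 9).
v_3 = A·v_2 = (4, 3).

v_3 = (4, 3)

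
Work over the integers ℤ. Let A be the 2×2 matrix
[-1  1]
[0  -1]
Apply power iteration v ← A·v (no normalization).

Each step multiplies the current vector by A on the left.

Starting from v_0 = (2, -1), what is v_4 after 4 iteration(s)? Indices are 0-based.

v_4 = (6, -1)

v_0 = (2, -1).
v_1 = A·v_0 = (-3, 1).
v_2 = A·v_1 = (4, -1).
v_3 = A·v_2 = (-5, 1).
v_4 = A·v_3 = (6, -1).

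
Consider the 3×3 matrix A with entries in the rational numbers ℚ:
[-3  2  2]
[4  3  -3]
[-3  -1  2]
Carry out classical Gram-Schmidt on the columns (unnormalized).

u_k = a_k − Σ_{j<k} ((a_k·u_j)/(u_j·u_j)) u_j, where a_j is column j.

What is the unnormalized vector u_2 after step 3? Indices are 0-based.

u_2 = (3/79, -27/395, -51/395)

Step 1: u_0 = a_0 = (-3, 4, -3).
Step 2: u_1 = a_1 − (9/34)·u_0 = (95/34, 33/17, -7/34).
Step 3: u_2 = a_2 − (-12/17)·u_0 − (-22/395)·u_1 = (3/79, -27/395, -51/395).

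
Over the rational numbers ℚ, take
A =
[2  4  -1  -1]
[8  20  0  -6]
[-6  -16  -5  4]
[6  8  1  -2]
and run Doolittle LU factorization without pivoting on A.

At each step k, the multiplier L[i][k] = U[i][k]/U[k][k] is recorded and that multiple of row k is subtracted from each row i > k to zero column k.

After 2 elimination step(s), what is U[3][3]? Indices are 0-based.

U[3][3] = -1

k=0: U[0][0]=2
  eliminate (1,0): mult=4, new row 1: (0, 4, 4, -2); set L[1][0]=4
  eliminate (2,0): mult=-3, new row 2: (0, -4, -8, 1); set L[2][0]=-3
  eliminate (3,0): mult=3, new row 3: (0, -4, 4, 1); set L[3][0]=3
k=1: U[1][1]=4
  eliminate (2,1): mult=-1, new row 2: (0, 0, -4, -1); set L[2][1]=-1
  eliminate (3,1): mult=-1, new row 3: (0, 0, 8, -1); set L[3][1]=-1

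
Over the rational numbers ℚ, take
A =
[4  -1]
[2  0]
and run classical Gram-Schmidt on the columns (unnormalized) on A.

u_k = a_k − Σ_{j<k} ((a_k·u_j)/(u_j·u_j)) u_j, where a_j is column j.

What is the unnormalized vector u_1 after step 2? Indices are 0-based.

Step 1: u_0 = a_0 = (4, 2).
Step 2: u_1 = a_1 − (-1/5)·u_0 = (-1/5, 2/5).

u_1 = (-1/5, 2/5)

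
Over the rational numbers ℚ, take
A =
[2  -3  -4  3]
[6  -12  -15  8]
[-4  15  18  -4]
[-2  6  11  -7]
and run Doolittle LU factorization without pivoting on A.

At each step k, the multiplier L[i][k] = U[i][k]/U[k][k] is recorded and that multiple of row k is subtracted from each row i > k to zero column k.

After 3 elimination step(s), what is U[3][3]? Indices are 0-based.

U[3][3] = -1

k=0: U[0][0]=2
  eliminate (1,0): mult=3, new row 1: (0, -3, -3, -1); set L[1][0]=3
  eliminate (2,0): mult=-2, new row 2: (0, 9, 10, 2); set L[2][0]=-2
  eliminate (3,0): mult=-1, new row 3: (0, 3, 7, -4); set L[3][0]=-1
k=1: U[1][1]=-3
  eliminate (2,1): mult=-3, new row 2: (0, 0, 1, -1); set L[2][1]=-3
  eliminate (3,1): mult=-1, new row 3: (0, 0, 4, -5); set L[3][1]=-1
k=2: U[2][2]=1
  eliminate (3,2): mult=4, new row 3: (0, 0, 0, -1); set L[3][2]=4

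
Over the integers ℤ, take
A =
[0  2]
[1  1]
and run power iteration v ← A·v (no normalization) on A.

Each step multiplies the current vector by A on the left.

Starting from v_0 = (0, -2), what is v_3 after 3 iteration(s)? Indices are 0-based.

v_3 = (-12, -10)

v_0 = (0, -2).
v_1 = A·v_0 = (-4, -2).
v_2 = A·v_1 = (-4, -6).
v_3 = A·v_2 = (-12, -10).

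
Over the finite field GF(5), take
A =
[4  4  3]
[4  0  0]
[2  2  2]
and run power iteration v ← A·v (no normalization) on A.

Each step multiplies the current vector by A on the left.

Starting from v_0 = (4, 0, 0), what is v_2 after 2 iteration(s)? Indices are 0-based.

v_2 = (2, 4, 0)

v_0 = (4, 0, 0).
v_1 = A·v_0 = (1, 1, 3).
v_2 = A·v_1 = (2, 4, 0).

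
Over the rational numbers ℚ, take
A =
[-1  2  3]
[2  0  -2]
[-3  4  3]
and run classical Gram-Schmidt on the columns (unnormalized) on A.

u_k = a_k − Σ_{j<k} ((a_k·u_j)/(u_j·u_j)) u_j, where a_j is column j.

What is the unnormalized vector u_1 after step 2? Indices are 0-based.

u_1 = (1, 2, 1)

Step 1: u_0 = a_0 = (-1, 2, -3).
Step 2: u_1 = a_1 − (-1)·u_0 = (1, 2, 1).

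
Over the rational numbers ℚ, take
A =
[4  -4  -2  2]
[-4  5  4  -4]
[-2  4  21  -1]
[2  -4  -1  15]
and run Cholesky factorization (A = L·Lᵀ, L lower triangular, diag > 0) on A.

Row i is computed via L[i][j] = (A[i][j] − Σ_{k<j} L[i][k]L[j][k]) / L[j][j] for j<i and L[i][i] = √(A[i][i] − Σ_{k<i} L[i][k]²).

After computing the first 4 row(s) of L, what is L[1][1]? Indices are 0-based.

Step 1: L[0][0] = √(4) = 2.
  L[1][0] = (-4) / L[0][0] = -2.
Step 2: L[1][1] = √(1) = 1.
  L[2][0] = (-2) / L[0][0] = -1.
  L[2][1] = (2) / L[1][1] = 2.
Step 3: L[2][2] = √(16) = 4.
  L[3][0] = (2) / L[0][0] = 1.
  L[3][1] = (-2) / L[1][1] = -2.
  L[3][2] = (4) / L[2][2] = 1.
Step 4: L[3][3] = √(9) = 3.

L[1][1] = 1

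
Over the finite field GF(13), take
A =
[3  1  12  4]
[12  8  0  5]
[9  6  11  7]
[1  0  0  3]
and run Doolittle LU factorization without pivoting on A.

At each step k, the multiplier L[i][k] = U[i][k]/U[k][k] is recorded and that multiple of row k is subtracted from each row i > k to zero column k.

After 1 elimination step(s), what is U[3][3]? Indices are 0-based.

[col 0] pivot 3
  R1 -= 4*R0 → (0, 4, 4, 2)  (L[1][0] := 4)
  R2 -= 3*R0 → (0, 3, 1, 8)  (L[2][0] := 3)
  R3 -= 9*R0 → (0, 4, 9, 6)  (L[3][0] := 9)

U[3][3] = 6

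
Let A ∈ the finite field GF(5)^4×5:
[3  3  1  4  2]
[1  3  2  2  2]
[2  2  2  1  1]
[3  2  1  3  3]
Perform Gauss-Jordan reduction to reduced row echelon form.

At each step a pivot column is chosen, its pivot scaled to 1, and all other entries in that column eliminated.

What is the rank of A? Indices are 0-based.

step 1: normalize row 0 (÷3) = (1, 1, 2, 3, 4)
  row 1: subtract 1×row0 = (0, 2, 0, 4, 3)
  row 2: subtract 2×row0 = (0, 0, 3, 0, 3)
  row 3: subtract 3×row0 = (0, 4, 0, 4, 1)
step 2: normalize row 1 (÷2) = (0, 1, 0, 2, 4)
  row 0: subtract 1×row1 = (1, 0, 2, 1, 0)
  row 3: subtract 4×row1 = (0, 0, 0, 1, 0)
step 3: normalize row 2 (÷3) = (0, 0, 1, 0, 1)
  row 0: subtract 2×row2 = (1, 0, 0, 1, 3)
step 4: normalize row 3 (÷1) = (0, 0, 0, 1, 0)
  row 0: subtract 1×row3 = (1, 0, 0, 0, 3)
  row 1: subtract 2×row3 = (0, 1, 0, 0, 4)

rank = 4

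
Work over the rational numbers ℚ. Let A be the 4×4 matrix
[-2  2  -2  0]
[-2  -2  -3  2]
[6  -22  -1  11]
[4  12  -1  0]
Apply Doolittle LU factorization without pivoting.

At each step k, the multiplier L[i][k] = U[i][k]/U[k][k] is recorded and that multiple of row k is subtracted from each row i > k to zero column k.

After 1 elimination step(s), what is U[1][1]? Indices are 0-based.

Step 1: pivot at (0,0) is -2.
  row1 ← row1 − (1)·row0  ⇒  L[1][0]=1, U row1=(0, -4, -1, 2)
  row2 ← row2 − (-3)·row0  ⇒  L[2][0]=-3, U row2=(0, -16, -7, 11)
  row3 ← row3 − (-2)·row0  ⇒  L[3][0]=-2, U row3=(0, 16, -5, 0)

U[1][1] = -4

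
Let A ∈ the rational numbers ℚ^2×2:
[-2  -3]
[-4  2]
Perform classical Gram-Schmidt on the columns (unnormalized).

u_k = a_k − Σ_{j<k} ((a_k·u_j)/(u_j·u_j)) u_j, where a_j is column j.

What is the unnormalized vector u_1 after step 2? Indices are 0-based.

Step 1: u_0 = a_0 = (-2, -4).
Step 2: u_1 = a_1 − (-1/10)·u_0 = (-16/5, 8/5).

u_1 = (-16/5, 8/5)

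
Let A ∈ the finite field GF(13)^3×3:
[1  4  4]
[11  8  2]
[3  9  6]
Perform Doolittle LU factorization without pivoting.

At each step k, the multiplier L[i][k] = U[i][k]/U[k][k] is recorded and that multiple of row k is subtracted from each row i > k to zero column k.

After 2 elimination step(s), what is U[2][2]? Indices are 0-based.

U[2][2] = 4

k=0: U[0][0]=1
  eliminate (1,0): mult=11, new row 1: (0, 3, 10); set L[1][0]=11
  eliminate (2,0): mult=3, new row 2: (0, 10, 7); set L[2][0]=3
k=1: U[1][1]=3
  eliminate (2,1): mult=12, new row 2: (0, 0, 4); set L[2][1]=12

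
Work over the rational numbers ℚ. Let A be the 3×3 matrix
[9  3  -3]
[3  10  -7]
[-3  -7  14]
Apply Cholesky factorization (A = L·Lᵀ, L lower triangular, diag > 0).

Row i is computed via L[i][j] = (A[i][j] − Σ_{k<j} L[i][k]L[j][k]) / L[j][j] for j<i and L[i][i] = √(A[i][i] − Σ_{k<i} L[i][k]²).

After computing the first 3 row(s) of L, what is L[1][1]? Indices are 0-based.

L[1][1] = 3

Step 1: L[0][0] = √(9) = 3.
  L[1][0] = (3) / L[0][0] = 1.
Step 2: L[1][1] = √(9) = 3.
  L[2][0] = (-3) / L[0][0] = -1.
  L[2][1] = (-6) / L[1][1] = -2.
Step 3: L[2][2] = √(9) = 3.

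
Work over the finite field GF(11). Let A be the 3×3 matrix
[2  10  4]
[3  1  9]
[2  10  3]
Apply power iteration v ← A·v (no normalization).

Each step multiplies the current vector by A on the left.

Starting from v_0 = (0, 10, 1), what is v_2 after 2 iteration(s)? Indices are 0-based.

v_0 = (0, 10, 1).
v_1 = A·v_0 = (5, 8, 4).
v_2 = A·v_1 = (7, 4, 3).

v_2 = (7, 4, 3)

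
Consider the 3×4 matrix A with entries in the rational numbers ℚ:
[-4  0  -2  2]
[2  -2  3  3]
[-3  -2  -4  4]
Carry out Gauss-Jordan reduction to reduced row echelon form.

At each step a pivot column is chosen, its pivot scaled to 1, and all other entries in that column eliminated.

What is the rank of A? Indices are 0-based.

rank = 3

step 1: normalize row 0 (÷-4) = (1, 0, 1/2, -1/2)
  row 1: subtract 2×row0 = (0, -2, 2, 4)
  row 2: subtract -3×row0 = (0, -2, -5/2, 5/2)
step 2: normalize row 1 (÷-2) = (0, 1, -1, -2)
  row 2: subtract -2×row1 = (0, 0, -9/2, -3/2)
step 3: normalize row 2 (÷-9/2) = (0, 0, 1, 1/3)
  row 0: subtract 1/2×row2 = (1, 0, 0, -2/3)
  row 1: subtract -1×row2 = (0, 1, 0, -5/3)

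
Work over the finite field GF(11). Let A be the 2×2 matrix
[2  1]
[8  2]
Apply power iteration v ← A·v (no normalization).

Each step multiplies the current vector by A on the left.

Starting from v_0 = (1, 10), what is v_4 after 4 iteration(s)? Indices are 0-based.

v_4 = (0, 1)

v_0 = (1, 10).
v_1 = A·v_0 = (1, 6).
v_2 = A·v_1 = (8, 9).
v_3 = A·v_2 = (3, 5).
v_4 = A·v_3 = (0, 1).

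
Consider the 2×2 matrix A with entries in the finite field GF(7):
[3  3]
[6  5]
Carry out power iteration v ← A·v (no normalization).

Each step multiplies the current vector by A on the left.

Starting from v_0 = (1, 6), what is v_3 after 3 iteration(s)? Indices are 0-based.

v_3 = (3, 1)

v_0 = (1, 6).
v_1 = A·v_0 = (0, 1).
v_2 = A·v_1 = (3, 5).
v_3 = A·v_2 = (3, 1).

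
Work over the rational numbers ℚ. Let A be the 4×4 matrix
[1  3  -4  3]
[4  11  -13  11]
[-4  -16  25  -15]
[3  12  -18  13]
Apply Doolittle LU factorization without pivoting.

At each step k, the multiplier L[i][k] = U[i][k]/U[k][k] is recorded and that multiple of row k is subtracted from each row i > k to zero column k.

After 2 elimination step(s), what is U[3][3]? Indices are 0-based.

U[3][3] = 1

Step 1: pivot at (0,0) is 1.
  row1 ← row1 − (4)·row0  ⇒  L[1][0]=4, U row1=(0, -1, 3, -1)
  row2 ← row2 − (-4)·row0  ⇒  L[2][0]=-4, U row2=(0, -4, 9, -3)
  row3 ← row3 − (3)·row0  ⇒  L[3][0]=3, U row3=(0, 3, -6, 4)
Step 2: pivot at (1,1) is -1.
  row2 ← row2 − (4)·row1  ⇒  L[2][1]=4, U row2=(0, 0, -3, 1)
  row3 ← row3 − (-3)·row1  ⇒  L[3][1]=-3, U row3=(0, 0, 3, 1)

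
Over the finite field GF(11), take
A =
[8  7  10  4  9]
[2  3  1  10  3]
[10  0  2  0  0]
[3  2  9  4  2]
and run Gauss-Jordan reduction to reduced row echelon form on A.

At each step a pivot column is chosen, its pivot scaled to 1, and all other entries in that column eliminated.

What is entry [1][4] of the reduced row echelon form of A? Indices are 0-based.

pivot(0,0)=8: scale R0 → (1, 5, 4, 6, 8)
  clear (1,0): R1 −= (2)R0 → (0, 4, 4, 9, 9)
  clear (2,0): R2 −= (10)R0 → (0, 5, 6, 6, 8)
  clear (3,0): R3 −= (3)R0 → (0, 9, 8, 8, 0)
pivot(1,1)=4: scale R1 → (0, 1, 1, 5, 5)
  clear (0,1): R0 −= (5)R1 → (1, 0, 10, 3, 5)
  clear (2,1): R2 −= (5)R1 → (0, 0, 1, 3, 5)
  clear (3,1): R3 −= (9)R1 → (0, 0, 10, 7, 10)
pivot(2,2)=1: scale R2 → (0, 0, 1, 3, 5)
  clear (0,2): R0 −= (10)R2 → (1, 0, 0, 6, 10)
  clear (1,2): R1 −= (1)R2 → (0, 1, 0, 2, 0)
  clear (3,2): R3 −= (10)R2 → (0, 0, 0, 10, 4)
pivot(3,3)=10: scale R3 → (0, 0, 0, 1, 7)
  clear (0,3): R0 −= (6)R3 → (1, 0, 0, 0, 1)
  clear (1,3): R1 −= (2)R3 → (0, 1, 0, 0, 8)
  clear (2,3): R2 −= (3)R3 → (0, 0, 1, 0, 6)

M[1][4] = 8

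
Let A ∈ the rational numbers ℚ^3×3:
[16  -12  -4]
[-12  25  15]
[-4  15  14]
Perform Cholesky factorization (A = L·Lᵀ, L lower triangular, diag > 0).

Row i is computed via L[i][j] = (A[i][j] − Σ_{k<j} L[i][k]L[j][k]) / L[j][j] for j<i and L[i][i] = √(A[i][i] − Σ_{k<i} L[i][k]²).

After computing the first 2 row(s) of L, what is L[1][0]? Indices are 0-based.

L[1][0] = -3

Step 1: L[0][0] = √(16) = 4.
  L[1][0] = (-12) / L[0][0] = -3.
Step 2: L[1][1] = √(16) = 4.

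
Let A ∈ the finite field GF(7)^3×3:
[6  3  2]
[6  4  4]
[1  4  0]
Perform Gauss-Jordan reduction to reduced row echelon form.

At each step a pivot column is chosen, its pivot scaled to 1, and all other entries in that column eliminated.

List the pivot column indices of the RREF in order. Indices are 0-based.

[1] R0 /= 6  ⇒  (1, 4, 5)
     R1 -= 6·R0  ⇒  (0, 1, 2)
     R2 -= 1·R0  ⇒  (0, 0, 2)
[2] R1 /= 1  ⇒  (0, 1, 2)
     R0 -= 4·R1  ⇒  (1, 0, 4)
[3] R2 /= 2  ⇒  (0, 0, 1)
     R0 -= 4·R2  ⇒  (1, 0, 0)
     R1 -= 2·R2  ⇒  (0, 1, 0)

pivot columns: 0, 1, 2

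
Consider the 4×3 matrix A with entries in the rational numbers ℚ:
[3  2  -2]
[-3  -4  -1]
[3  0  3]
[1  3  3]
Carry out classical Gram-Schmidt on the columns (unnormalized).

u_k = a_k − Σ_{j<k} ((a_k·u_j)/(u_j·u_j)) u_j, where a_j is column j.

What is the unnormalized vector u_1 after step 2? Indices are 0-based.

Step 1: u_0 = a_0 = (3, -3, 3, 1).
Step 2: u_1 = a_1 − (3/4)·u_0 = (-1/4, -7/4, -9/4, 9/4).

u_1 = (-1/4, -7/4, -9/4, 9/4)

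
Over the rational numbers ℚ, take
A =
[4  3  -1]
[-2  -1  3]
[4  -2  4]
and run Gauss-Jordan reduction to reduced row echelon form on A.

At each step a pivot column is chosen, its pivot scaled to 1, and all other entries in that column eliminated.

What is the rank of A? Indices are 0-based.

rank = 3

step 1: normalize row 0 (÷4) = (1, 3/4, -1/4)
  row 1: subtract -2×row0 = (0, 1/2, 5/2)
  row 2: subtract 4×row0 = (0, -5, 5)
step 2: normalize row 1 (÷1/2) = (0, 1, 5)
  row 0: subtract 3/4×row1 = (1, 0, -4)
  row 2: subtract -5×row1 = (0, 0, 30)
step 3: normalize row 2 (÷30) = (0, 0, 1)
  row 0: subtract -4×row2 = (1, 0, 0)
  row 1: subtract 5×row2 = (0, 1, 0)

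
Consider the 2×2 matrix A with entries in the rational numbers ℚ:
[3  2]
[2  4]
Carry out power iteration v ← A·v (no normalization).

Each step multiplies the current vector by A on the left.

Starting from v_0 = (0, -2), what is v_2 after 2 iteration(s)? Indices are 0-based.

v_2 = (-28, -40)

v_0 = (0, -2).
v_1 = A·v_0 = (-4, -8).
v_2 = A·v_1 = (-28, -40).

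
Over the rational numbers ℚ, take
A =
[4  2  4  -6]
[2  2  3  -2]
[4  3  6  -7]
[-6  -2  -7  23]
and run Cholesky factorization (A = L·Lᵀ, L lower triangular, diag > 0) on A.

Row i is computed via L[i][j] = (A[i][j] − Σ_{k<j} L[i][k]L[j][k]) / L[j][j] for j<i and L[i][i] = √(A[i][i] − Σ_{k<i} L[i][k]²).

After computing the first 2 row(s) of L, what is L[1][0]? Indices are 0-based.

Step 1: L[0][0] = √(4) = 2.
  L[1][0] = (2) / L[0][0] = 1.
Step 2: L[1][1] = √(1) = 1.

L[1][0] = 1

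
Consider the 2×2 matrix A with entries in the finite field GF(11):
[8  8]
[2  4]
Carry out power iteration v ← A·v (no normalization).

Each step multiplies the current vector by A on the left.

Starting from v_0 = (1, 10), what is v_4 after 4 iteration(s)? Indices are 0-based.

v_4 = (9, 9)

v_0 = (1, 10).
v_1 = A·v_0 = (0, 9).
v_2 = A·v_1 = (6, 3).
v_3 = A·v_2 = (6, 2).
v_4 = A·v_3 = (9, 9).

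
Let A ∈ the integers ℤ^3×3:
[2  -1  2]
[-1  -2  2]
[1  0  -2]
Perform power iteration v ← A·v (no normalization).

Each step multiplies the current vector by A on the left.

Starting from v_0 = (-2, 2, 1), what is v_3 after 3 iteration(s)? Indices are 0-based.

v_3 = (-20, 32, -24)

v_0 = (-2, 2, 1).
v_1 = A·v_0 = (-4, 0, -4).
v_2 = A·v_1 = (-16, -4, 4).
v_3 = A·v_2 = (-20, 32, -24).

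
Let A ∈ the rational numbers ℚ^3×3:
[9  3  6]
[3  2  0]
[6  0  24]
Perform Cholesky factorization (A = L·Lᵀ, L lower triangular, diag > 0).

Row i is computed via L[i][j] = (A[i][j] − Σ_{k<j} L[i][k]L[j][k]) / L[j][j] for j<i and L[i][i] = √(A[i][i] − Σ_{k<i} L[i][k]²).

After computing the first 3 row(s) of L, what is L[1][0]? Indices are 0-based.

Step 1: L[0][0] = √(9) = 3.
  L[1][0] = (3) / L[0][0] = 1.
Step 2: L[1][1] = √(1) = 1.
  L[2][0] = (6) / L[0][0] = 2.
  L[2][1] = (-2) / L[1][1] = -2.
Step 3: L[2][2] = √(16) = 4.

L[1][0] = 1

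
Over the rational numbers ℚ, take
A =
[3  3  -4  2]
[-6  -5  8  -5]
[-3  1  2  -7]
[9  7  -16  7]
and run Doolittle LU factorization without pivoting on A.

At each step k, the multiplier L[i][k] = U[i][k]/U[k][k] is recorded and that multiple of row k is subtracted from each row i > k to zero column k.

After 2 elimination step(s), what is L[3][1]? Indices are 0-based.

k=0: U[0][0]=3
  eliminate (1,0): mult=-2, new row 1: (0, 1, 0, -1); set L[1][0]=-2
  eliminate (2,0): mult=-1, new row 2: (0, 4, -2, -5); set L[2][0]=-1
  eliminate (3,0): mult=3, new row 3: (0, -2, -4, 1); set L[3][0]=3
k=1: U[1][1]=1
  eliminate (2,1): mult=4, new row 2: (0, 0, -2, -1); set L[2][1]=4
  eliminate (3,1): mult=-2, new row 3: (0, 0, -4, -1); set L[3][1]=-2

L[3][1] = -2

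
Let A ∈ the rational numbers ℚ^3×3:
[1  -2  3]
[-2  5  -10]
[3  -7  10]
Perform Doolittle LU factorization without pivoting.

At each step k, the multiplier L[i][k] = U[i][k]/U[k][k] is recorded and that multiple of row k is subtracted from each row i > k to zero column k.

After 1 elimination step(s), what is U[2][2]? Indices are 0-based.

U[2][2] = 1

[col 0] pivot 1
  R1 -= -2*R0 → (0, 1, -4)  (L[1][0] := -2)
  R2 -= 3*R0 → (0, -1, 1)  (L[2][0] := 3)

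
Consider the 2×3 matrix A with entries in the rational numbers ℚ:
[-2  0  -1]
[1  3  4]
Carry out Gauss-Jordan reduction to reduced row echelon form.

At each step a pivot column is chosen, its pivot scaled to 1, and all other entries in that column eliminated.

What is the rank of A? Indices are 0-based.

rank = 2

[1] R0 /= -2  ⇒  (1, 0, 1/2)
     R1 -= 1·R0  ⇒  (0, 3, 7/2)
[2] R1 /= 3  ⇒  (0, 1, 7/6)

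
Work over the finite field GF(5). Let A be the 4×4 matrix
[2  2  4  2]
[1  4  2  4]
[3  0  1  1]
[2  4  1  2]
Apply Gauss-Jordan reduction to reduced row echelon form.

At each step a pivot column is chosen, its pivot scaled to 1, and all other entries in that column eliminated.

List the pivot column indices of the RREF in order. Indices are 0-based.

pivot columns: 0, 1, 2, 3

[1] R0 /= 2  ⇒  (1, 1, 2, 1)
     R1 -= 1·R0  ⇒  (0, 3, 0, 3)
     R2 -= 3·R0  ⇒  (0, 2, 0, 3)
     R3 -= 2·R0  ⇒  (0, 2, 2, 0)
[2] R1 /= 3  ⇒  (0, 1, 0, 1)
     R0 -= 1·R1  ⇒  (1, 0, 2, 0)
     R2 -= 2·R1  ⇒  (0, 0, 0, 1)
     R3 -= 2·R1  ⇒  (0, 0, 2, 3)
[3] R2 <-> R3
[3] R2 /= 2  ⇒  (0, 0, 1, 4)
     R0 -= 2·R2  ⇒  (1, 0, 0, 2)
[4] R3 /= 1  ⇒  (0, 0, 0, 1)
     R0 -= 2·R3  ⇒  (1, 0, 0, 0)
     R1 -= 1·R3  ⇒  (0, 1, 0, 0)
     R2 -= 4·R3  ⇒  (0, 0, 1, 0)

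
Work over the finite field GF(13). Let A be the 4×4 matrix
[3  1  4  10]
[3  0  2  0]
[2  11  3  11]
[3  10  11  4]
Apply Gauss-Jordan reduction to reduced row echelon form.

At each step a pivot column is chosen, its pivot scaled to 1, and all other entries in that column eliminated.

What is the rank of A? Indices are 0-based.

step 1: normalize row 0 (÷3) = (1, 9, 10, 12)
  row 1: subtract 3×row0 = (0, 12, 11, 3)
  row 2: subtract 2×row0 = (0, 6, 9, 0)
  row 3: subtract 3×row0 = (0, 9, 7, 7)
step 2: normalize row 1 (÷12) = (0, 1, 2, 10)
  row 0: subtract 9×row1 = (1, 0, 5, 0)
  row 2: subtract 6×row1 = (0, 0, 10, 5)
  row 3: subtract 9×row1 = (0, 0, 2, 8)
step 3: normalize row 2 (÷10) = (0, 0, 1, 7)
  row 0: subtract 5×row2 = (1, 0, 0, 4)
  row 1: subtract 2×row2 = (0, 1, 0, 9)
  row 3: subtract 2×row2 = (0, 0, 0, 7)
step 4: normalize row 3 (÷7) = (0, 0, 0, 1)
  row 0: subtract 4×row3 = (1, 0, 0, 0)
  row 1: subtract 9×row3 = (0, 1, 0, 0)
  row 2: subtract 7×row3 = (0, 0, 1, 0)

rank = 4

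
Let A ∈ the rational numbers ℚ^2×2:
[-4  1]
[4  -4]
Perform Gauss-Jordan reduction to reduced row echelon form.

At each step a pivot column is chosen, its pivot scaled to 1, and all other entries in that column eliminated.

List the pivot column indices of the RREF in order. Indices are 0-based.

pivot columns: 0, 1

step 1: normalize row 0 (÷-4) = (1, -1/4)
  row 1: subtract 4×row0 = (0, -3)
step 2: normalize row 1 (÷-3) = (0, 1)
  row 0: subtract -1/4×row1 = (1, 0)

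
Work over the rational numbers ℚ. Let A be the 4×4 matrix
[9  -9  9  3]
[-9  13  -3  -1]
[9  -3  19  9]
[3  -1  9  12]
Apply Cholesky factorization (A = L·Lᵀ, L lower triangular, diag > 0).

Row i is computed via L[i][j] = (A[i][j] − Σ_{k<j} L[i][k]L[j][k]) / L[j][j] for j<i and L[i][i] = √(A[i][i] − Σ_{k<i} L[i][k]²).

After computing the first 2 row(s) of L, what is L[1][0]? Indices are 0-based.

Step 1: L[0][0] = √(9) = 3.
  L[1][0] = (-9) / L[0][0] = -3.
Step 2: L[1][1] = √(4) = 2.

L[1][0] = -3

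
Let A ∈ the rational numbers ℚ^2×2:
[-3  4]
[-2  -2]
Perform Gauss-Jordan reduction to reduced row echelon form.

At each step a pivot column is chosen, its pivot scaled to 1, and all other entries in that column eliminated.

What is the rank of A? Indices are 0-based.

step 1: normalize row 0 (÷-3) = (1, -4/3)
  row 1: subtract -2×row0 = (0, -14/3)
step 2: normalize row 1 (÷-14/3) = (0, 1)
  row 0: subtract -4/3×row1 = (1, 0)

rank = 2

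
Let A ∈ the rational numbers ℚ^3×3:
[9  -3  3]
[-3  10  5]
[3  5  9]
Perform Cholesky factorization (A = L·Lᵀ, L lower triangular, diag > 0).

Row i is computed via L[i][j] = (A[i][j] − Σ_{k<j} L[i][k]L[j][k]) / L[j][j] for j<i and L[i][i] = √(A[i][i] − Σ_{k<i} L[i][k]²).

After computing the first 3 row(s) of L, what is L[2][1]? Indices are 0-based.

Step 1: L[0][0] = √(9) = 3.
  L[1][0] = (-3) / L[0][0] = -1.
Step 2: L[1][1] = √(9) = 3.
  L[2][0] = (3) / L[0][0] = 1.
  L[2][1] = (6) / L[1][1] = 2.
Step 3: L[2][2] = √(4) = 2.

L[2][1] = 2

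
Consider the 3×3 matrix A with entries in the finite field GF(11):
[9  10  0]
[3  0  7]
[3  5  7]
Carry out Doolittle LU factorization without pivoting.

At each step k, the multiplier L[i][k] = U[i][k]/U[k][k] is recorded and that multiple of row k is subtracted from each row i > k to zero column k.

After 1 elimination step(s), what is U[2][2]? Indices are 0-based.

k=0: U[0][0]=9
  eliminate (1,0): mult=4, new row 1: (0, 4, 7); set L[1][0]=4
  eliminate (2,0): mult=4, new row 2: (0, 9, 7); set L[2][0]=4

U[2][2] = 7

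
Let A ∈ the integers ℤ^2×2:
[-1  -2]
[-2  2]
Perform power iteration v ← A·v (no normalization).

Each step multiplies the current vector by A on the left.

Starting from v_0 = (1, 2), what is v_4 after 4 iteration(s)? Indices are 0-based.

v_0 = (1, 2).
v_1 = A·v_0 = (-5, 2).
v_2 = A·v_1 = (1, 14).
v_3 = A·v_2 = (-29, 26).
v_4 = A·v_3 = (-23, 110).

v_4 = (-23, 110)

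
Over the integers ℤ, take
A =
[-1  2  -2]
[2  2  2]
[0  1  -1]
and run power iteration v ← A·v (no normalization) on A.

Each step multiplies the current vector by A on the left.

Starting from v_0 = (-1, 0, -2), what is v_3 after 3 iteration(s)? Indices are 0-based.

v_0 = (-1, 0, -2).
v_1 = A·v_0 = (5, -6, 2).
v_2 = A·v_1 = (-21, 2, -8).
v_3 = A·v_2 = (41, -54, 10).

v_3 = (41, -54, 10)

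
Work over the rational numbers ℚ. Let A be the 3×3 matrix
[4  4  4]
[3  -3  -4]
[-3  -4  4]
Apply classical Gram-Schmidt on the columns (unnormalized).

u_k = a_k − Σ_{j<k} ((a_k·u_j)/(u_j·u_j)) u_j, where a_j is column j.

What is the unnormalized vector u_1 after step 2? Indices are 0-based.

u_1 = (30/17, -159/34, -79/34)

Step 1: u_0 = a_0 = (4, 3, -3).
Step 2: u_1 = a_1 − (19/34)·u_0 = (30/17, -159/34, -79/34).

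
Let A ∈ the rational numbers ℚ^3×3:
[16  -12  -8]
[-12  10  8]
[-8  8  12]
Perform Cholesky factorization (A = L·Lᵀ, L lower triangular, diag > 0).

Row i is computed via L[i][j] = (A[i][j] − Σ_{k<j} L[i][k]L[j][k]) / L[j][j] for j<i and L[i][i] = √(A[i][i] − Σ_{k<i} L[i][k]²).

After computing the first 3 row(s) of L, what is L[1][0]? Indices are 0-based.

Step 1: L[0][0] = √(16) = 4.
  L[1][0] = (-12) / L[0][0] = -3.
Step 2: L[1][1] = √(1) = 1.
  L[2][0] = (-8) / L[0][0] = -2.
  L[2][1] = (2) / L[1][1] = 2.
Step 3: L[2][2] = √(4) = 2.

L[1][0] = -3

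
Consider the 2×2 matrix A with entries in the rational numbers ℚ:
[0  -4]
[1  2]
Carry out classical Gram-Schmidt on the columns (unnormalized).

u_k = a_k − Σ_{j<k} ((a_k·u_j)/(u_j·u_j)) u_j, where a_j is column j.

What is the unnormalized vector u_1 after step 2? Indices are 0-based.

Step 1: u_0 = a_0 = (0, 1).
Step 2: u_1 = a_1 − (2)·u_0 = (-4, 0).

u_1 = (-4, 0)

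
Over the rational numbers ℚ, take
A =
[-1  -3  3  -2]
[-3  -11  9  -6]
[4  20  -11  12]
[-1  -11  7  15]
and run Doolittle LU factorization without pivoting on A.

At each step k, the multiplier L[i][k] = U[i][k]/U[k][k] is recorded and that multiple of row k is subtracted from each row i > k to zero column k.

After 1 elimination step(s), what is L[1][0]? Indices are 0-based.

L[1][0] = 3

k=0: U[0][0]=-1
  eliminate (1,0): mult=3, new row 1: (0, -2, 0, 0); set L[1][0]=3
  eliminate (2,0): mult=-4, new row 2: (0, 8, 1, 4); set L[2][0]=-4
  eliminate (3,0): mult=1, new row 3: (0, -8, 4, 17); set L[3][0]=1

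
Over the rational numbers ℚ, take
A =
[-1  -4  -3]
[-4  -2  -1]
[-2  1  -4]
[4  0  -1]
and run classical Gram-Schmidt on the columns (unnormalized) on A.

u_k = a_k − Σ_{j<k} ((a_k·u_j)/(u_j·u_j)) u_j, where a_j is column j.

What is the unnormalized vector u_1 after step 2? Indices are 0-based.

u_1 = (-138/37, -34/37, 57/37, -40/37)

Step 1: u_0 = a_0 = (-1, -4, -2, 4).
Step 2: u_1 = a_1 − (10/37)·u_0 = (-138/37, -34/37, 57/37, -40/37).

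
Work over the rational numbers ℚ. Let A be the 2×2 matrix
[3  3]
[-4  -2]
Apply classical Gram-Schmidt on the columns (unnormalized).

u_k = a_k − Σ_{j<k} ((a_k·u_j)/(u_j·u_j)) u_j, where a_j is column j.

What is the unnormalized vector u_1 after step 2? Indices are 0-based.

Step 1: u_0 = a_0 = (3, -4).
Step 2: u_1 = a_1 − (17/25)·u_0 = (24/25, 18/25).

u_1 = (24/25, 18/25)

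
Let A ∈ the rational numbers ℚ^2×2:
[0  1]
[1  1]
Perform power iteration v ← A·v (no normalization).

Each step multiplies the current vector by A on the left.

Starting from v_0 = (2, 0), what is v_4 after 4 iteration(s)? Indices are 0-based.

v_4 = (4, 6)

v_0 = (2, 0).
v_1 = A·v_0 = (0, 2).
v_2 = A·v_1 = (2, 2).
v_3 = A·v_2 = (2, 4).
v_4 = A·v_3 = (4, 6).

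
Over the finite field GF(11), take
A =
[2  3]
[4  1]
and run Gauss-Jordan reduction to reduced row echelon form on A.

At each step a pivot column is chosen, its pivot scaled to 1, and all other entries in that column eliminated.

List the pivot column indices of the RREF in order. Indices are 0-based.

pivot columns: 0, 1

step 1: normalize row 0 (÷2) = (1, 7)
  row 1: subtract 4×row0 = (0, 6)
step 2: normalize row 1 (÷6) = (0, 1)
  row 0: subtract 7×row1 = (1, 0)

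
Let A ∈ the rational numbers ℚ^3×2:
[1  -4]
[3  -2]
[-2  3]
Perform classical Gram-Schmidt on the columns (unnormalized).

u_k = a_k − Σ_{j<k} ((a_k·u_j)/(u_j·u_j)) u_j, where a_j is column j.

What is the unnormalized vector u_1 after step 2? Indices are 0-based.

u_1 = (-20/7, 10/7, 5/7)

Step 1: u_0 = a_0 = (1, 3, -2).
Step 2: u_1 = a_1 − (-8/7)·u_0 = (-20/7, 10/7, 5/7).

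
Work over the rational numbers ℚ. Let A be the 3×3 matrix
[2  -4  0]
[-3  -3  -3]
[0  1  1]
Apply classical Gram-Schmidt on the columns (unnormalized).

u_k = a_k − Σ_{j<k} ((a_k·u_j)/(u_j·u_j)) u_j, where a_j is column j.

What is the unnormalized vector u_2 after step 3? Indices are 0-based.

u_2 = (36/337, 24/337, 216/337)

Step 1: u_0 = a_0 = (2, -3, 0).
Step 2: u_1 = a_1 − (1/13)·u_0 = (-54/13, -36/13, 1).
Step 3: u_2 = a_2 − (9/13)·u_0 − (121/337)·u_1 = (36/337, 24/337, 216/337).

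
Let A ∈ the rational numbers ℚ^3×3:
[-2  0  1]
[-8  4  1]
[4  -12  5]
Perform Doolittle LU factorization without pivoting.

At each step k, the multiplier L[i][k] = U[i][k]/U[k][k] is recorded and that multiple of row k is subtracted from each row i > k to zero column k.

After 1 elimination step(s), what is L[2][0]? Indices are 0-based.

L[2][0] = -2

Step 1: pivot at (0,0) is -2.
  row1 ← row1 − (4)·row0  ⇒  L[1][0]=4, U row1=(0, 4, -3)
  row2 ← row2 − (-2)·row0  ⇒  L[2][0]=-2, U row2=(0, -12, 7)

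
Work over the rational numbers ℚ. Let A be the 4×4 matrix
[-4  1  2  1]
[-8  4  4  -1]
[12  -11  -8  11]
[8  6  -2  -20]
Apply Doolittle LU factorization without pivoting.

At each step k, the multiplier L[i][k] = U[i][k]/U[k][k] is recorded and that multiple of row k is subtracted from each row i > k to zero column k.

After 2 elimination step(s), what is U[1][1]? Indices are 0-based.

U[1][1] = 2

k=0: U[0][0]=-4
  eliminate (1,0): mult=2, new row 1: (0, 2, 0, -3); set L[1][0]=2
  eliminate (2,0): mult=-3, new row 2: (0, -8, -2, 14); set L[2][0]=-3
  eliminate (3,0): mult=-2, new row 3: (0, 8, 2, -18); set L[3][0]=-2
k=1: U[1][1]=2
  eliminate (2,1): mult=-4, new row 2: (0, 0, -2, 2); set L[2][1]=-4
  eliminate (3,1): mult=4, new row 3: (0, 0, 2, -6); set L[3][1]=4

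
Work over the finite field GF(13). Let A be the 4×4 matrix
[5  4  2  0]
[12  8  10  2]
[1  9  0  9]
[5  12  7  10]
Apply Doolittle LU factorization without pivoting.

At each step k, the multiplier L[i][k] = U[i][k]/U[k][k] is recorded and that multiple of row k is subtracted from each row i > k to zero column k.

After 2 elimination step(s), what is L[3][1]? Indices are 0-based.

L[3][1] = 8

Step 1: pivot at (0,0) is 5.
  row1 ← row1 − (5)·row0  ⇒  L[1][0]=5, U row1=(0, 1, 0, 2)
  row2 ← row2 − (8)·row0  ⇒  L[2][0]=8, U row2=(0, 3, 10, 9)
  row3 ← row3 − (1)·row0  ⇒  L[3][0]=1, U row3=(0, 8, 5, 10)
Step 2: pivot at (1,1) is 1.
  row2 ← row2 − (3)·row1  ⇒  L[2][1]=3, U row2=(0, 0, 10, 3)
  row3 ← row3 − (8)·row1  ⇒  L[3][1]=8, U row3=(0, 0, 5, 7)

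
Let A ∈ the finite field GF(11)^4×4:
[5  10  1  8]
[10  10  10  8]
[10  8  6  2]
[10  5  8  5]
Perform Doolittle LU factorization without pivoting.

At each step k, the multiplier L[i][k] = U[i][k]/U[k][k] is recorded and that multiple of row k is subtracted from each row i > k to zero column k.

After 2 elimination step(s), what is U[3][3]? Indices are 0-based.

Step 1: pivot at (0,0) is 5.
  row1 ← row1 − (2)·row0  ⇒  L[1][0]=2, U row1=(0, 1, 8, 3)
  row2 ← row2 − (2)·row0  ⇒  L[2][0]=2, U row2=(0, 10, 4, 8)
  row3 ← row3 − (2)·row0  ⇒  L[3][0]=2, U row3=(0, 7, 6, 0)
Step 2: pivot at (1,1) is 1.
  row2 ← row2 − (10)·row1  ⇒  L[2][1]=10, U row2=(0, 0, 1, 0)
  row3 ← row3 − (7)·row1  ⇒  L[3][1]=7, U row3=(0, 0, 5, 1)

U[3][3] = 1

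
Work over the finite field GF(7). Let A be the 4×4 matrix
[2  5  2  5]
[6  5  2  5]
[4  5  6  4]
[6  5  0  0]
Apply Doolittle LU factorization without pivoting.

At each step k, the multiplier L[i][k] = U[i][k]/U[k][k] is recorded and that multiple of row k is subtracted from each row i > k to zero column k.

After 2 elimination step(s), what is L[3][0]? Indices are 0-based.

k=0: U[0][0]=2
  eliminate (1,0): mult=3, new row 1: (0, 4, 3, 4); set L[1][0]=3
  eliminate (2,0): mult=2, new row 2: (0, 2, 2, 1); set L[2][0]=2
  eliminate (3,0): mult=3, new row 3: (0, 4, 1, 6); set L[3][0]=3
k=1: U[1][1]=4
  eliminate (2,1): mult=4, new row 2: (0, 0, 4, 6); set L[2][1]=4
  eliminate (3,1): mult=1, new row 3: (0, 0, 5, 2); set L[3][1]=1

L[3][0] = 3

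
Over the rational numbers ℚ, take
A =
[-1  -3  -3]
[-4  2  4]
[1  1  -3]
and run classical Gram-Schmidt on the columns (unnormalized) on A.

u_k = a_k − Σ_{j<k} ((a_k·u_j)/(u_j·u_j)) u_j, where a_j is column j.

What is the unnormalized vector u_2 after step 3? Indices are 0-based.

Step 1: u_0 = a_0 = (-1, -4, 1).
Step 2: u_1 = a_1 − (-2/9)·u_0 = (-29/9, 10/9, 11/9).
Step 3: u_2 = a_2 − (-8/9)·u_0 − (47/59)·u_1 = (-78/59, -26/59, -182/59).

u_2 = (-78/59, -26/59, -182/59)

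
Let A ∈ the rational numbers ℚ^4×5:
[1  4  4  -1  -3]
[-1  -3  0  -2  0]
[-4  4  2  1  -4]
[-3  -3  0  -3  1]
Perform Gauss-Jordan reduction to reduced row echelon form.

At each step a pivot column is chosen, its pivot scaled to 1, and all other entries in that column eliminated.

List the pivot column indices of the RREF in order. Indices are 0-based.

pivot(0,0)=1: scale R0 → (1, 4, 4, -1, -3)
  clear (1,0): R1 −= (-1)R0 → (0, 1, 4, -3, -3)
  clear (2,0): R2 −= (-4)R0 → (0, 20, 18, -3, -16)
  clear (3,0): R3 −= (-3)R0 → (0, 9, 12, -6, -8)
pivot(1,1)=1: scale R1 → (0, 1, 4, -3, -3)
  clear (0,1): R0 −= (4)R1 → (1, 0, -12, 11, 9)
  clear (2,1): R2 −= (20)R1 → (0, 0, -62, 57, 44)
  clear (3,1): R3 −= (9)R1 → (0, 0, -24, 21, 19)
pivot(2,2)=-62: scale R2 → (0, 0, 1, -57/62, -22/31)
  clear (0,2): R0 −= (-12)R2 → (1, 0, 0, -1/31, 15/31)
  clear (1,2): R1 −= (4)R2 → (0, 1, 0, 21/31, -5/31)
  clear (3,2): R3 −= (-24)R2 → (0, 0, 0, -33/31, 61/31)
pivot(3,3)=-33/31: scale R3 → (0, 0, 0, 1, -61/33)
  clear (0,3): R0 −= (-1/31)R3 → (1, 0, 0, 0, 14/33)
  clear (1,3): R1 −= (21/31)R3 → (0, 1, 0, 0, 12/11)
  clear (2,3): R2 −= (-57/62)R3 → (0, 0, 1, 0, -53/22)

pivot columns: 0, 1, 2, 3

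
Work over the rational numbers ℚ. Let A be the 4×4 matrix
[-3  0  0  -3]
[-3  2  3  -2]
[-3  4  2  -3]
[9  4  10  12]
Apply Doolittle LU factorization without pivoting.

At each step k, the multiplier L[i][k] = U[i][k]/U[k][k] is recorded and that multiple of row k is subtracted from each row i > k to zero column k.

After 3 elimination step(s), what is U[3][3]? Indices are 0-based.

U[3][3] = -1

Step 1: pivot at (0,0) is -3.
  row1 ← row1 − (1)·row0  ⇒  L[1][0]=1, U row1=(0, 2, 3, 1)
  row2 ← row2 − (1)·row0  ⇒  L[2][0]=1, U row2=(0, 4, 2, 0)
  row3 ← row3 − (-3)·row0  ⇒  L[3][0]=-3, U row3=(0, 4, 10, 3)
Step 2: pivot at (1,1) is 2.
  row2 ← row2 − (2)·row1  ⇒  L[2][1]=2, U row2=(0, 0, -4, -2)
  row3 ← row3 − (2)·row1  ⇒  L[3][1]=2, U row3=(0, 0, 4, 1)
Step 3: pivot at (2,2) is -4.
  row3 ← row3 − (-1)·row2  ⇒  L[3][2]=-1, U row3=(0, 0, 0, -1)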